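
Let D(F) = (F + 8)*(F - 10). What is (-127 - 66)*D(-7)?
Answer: 3281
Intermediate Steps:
D(F) = (-10 + F)*(8 + F) (D(F) = (8 + F)*(-10 + F) = (-10 + F)*(8 + F))
(-127 - 66)*D(-7) = (-127 - 66)*(-80 + (-7)² - 2*(-7)) = -193*(-80 + 49 + 14) = -193*(-17) = 3281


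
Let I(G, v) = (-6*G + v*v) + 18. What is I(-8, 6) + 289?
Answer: 391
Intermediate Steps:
I(G, v) = 18 + v² - 6*G (I(G, v) = (-6*G + v²) + 18 = (v² - 6*G) + 18 = 18 + v² - 6*G)
I(-8, 6) + 289 = (18 + 6² - 6*(-8)) + 289 = (18 + 36 + 48) + 289 = 102 + 289 = 391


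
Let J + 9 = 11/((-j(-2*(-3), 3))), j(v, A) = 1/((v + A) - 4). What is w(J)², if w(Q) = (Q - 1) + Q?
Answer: 16641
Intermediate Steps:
j(v, A) = 1/(-4 + A + v) (j(v, A) = 1/((A + v) - 4) = 1/(-4 + A + v))
J = -64 (J = -9 + 11/((-1/(-4 + 3 - 2*(-3)))) = -9 + 11/((-1/(-4 + 3 + 6))) = -9 + 11/((-1/5)) = -9 + 11/((-1*⅕)) = -9 + 11/(-⅕) = -9 + 11*(-5) = -9 - 55 = -64)
w(Q) = -1 + 2*Q (w(Q) = (-1 + Q) + Q = -1 + 2*Q)
w(J)² = (-1 + 2*(-64))² = (-1 - 128)² = (-129)² = 16641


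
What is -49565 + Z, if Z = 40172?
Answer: -9393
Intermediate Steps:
-49565 + Z = -49565 + 40172 = -9393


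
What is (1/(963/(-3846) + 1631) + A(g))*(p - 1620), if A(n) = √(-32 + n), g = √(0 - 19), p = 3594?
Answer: 2530668/2090621 + 1974*√(-32 + I*√19) ≈ 760.0 + 11192.0*I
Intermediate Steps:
g = I*√19 (g = √(-19) = I*√19 ≈ 4.3589*I)
(1/(963/(-3846) + 1631) + A(g))*(p - 1620) = (1/(963/(-3846) + 1631) + √(-32 + I*√19))*(3594 - 1620) = (1/(963*(-1/3846) + 1631) + √(-32 + I*√19))*1974 = (1/(-321/1282 + 1631) + √(-32 + I*√19))*1974 = (1/(2090621/1282) + √(-32 + I*√19))*1974 = (1282/2090621 + √(-32 + I*√19))*1974 = 2530668/2090621 + 1974*√(-32 + I*√19)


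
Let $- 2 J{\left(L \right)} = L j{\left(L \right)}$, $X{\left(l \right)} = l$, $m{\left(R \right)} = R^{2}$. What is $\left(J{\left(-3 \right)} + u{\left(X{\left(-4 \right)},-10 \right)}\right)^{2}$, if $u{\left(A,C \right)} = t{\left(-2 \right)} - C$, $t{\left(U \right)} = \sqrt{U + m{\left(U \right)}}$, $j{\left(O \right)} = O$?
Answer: $\frac{129}{4} + 11 \sqrt{2} \approx 47.806$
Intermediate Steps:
$t{\left(U \right)} = \sqrt{U + U^{2}}$
$J{\left(L \right)} = - \frac{L^{2}}{2}$ ($J{\left(L \right)} = - \frac{L L}{2} = - \frac{L^{2}}{2}$)
$u{\left(A,C \right)} = \sqrt{2} - C$ ($u{\left(A,C \right)} = \sqrt{- 2 \left(1 - 2\right)} - C = \sqrt{\left(-2\right) \left(-1\right)} - C = \sqrt{2} - C$)
$\left(J{\left(-3 \right)} + u{\left(X{\left(-4 \right)},-10 \right)}\right)^{2} = \left(- \frac{\left(-3\right)^{2}}{2} + \left(\sqrt{2} - -10\right)\right)^{2} = \left(\left(- \frac{1}{2}\right) 9 + \left(\sqrt{2} + 10\right)\right)^{2} = \left(- \frac{9}{2} + \left(10 + \sqrt{2}\right)\right)^{2} = \left(\frac{11}{2} + \sqrt{2}\right)^{2}$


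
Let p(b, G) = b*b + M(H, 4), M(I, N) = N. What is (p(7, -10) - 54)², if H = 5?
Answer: 1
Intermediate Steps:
p(b, G) = 4 + b² (p(b, G) = b*b + 4 = b² + 4 = 4 + b²)
(p(7, -10) - 54)² = ((4 + 7²) - 54)² = ((4 + 49) - 54)² = (53 - 54)² = (-1)² = 1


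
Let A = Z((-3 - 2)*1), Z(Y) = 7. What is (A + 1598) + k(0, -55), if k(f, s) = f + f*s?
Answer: 1605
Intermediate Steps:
A = 7
(A + 1598) + k(0, -55) = (7 + 1598) + 0*(1 - 55) = 1605 + 0*(-54) = 1605 + 0 = 1605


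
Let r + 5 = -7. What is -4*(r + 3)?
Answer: 36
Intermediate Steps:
r = -12 (r = -5 - 7 = -12)
-4*(r + 3) = -4*(-12 + 3) = -4*(-9) = 36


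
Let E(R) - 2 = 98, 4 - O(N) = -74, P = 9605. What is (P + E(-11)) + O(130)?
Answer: 9783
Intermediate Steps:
O(N) = 78 (O(N) = 4 - 1*(-74) = 4 + 74 = 78)
E(R) = 100 (E(R) = 2 + 98 = 100)
(P + E(-11)) + O(130) = (9605 + 100) + 78 = 9705 + 78 = 9783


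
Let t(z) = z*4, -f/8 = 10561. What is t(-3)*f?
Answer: 1013856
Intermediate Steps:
f = -84488 (f = -8*10561 = -84488)
t(z) = 4*z
t(-3)*f = (4*(-3))*(-84488) = -12*(-84488) = 1013856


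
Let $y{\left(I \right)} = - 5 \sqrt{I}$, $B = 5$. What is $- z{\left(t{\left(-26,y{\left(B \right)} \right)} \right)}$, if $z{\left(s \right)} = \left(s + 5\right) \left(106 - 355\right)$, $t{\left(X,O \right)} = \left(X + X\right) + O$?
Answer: $-11703 - 1245 \sqrt{5} \approx -14487.0$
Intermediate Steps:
$t{\left(X,O \right)} = O + 2 X$ ($t{\left(X,O \right)} = 2 X + O = O + 2 X$)
$z{\left(s \right)} = -1245 - 249 s$ ($z{\left(s \right)} = \left(5 + s\right) \left(-249\right) = -1245 - 249 s$)
$- z{\left(t{\left(-26,y{\left(B \right)} \right)} \right)} = - (-1245 - 249 \left(- 5 \sqrt{5} + 2 \left(-26\right)\right)) = - (-1245 - 249 \left(- 5 \sqrt{5} - 52\right)) = - (-1245 - 249 \left(-52 - 5 \sqrt{5}\right)) = - (-1245 + \left(12948 + 1245 \sqrt{5}\right)) = - (11703 + 1245 \sqrt{5}) = -11703 - 1245 \sqrt{5}$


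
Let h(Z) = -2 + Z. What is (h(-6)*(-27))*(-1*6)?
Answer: -1296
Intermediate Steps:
(h(-6)*(-27))*(-1*6) = ((-2 - 6)*(-27))*(-1*6) = -8*(-27)*(-6) = 216*(-6) = -1296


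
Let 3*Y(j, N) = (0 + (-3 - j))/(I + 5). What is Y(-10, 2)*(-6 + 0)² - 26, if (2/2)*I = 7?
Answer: -19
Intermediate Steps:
I = 7
Y(j, N) = -1/12 - j/36 (Y(j, N) = ((0 + (-3 - j))/(7 + 5))/3 = ((-3 - j)/12)/3 = ((-3 - j)*(1/12))/3 = (-¼ - j/12)/3 = -1/12 - j/36)
Y(-10, 2)*(-6 + 0)² - 26 = (-1/12 - 1/36*(-10))*(-6 + 0)² - 26 = (-1/12 + 5/18)*(-6)² - 26 = (7/36)*36 - 26 = 7 - 26 = -19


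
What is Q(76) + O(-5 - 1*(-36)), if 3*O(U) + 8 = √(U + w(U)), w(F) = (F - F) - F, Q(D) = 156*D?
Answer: 35560/3 ≈ 11853.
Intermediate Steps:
w(F) = -F (w(F) = 0 - F = -F)
O(U) = -8/3 (O(U) = -8/3 + √(U - U)/3 = -8/3 + √0/3 = -8/3 + (⅓)*0 = -8/3 + 0 = -8/3)
Q(76) + O(-5 - 1*(-36)) = 156*76 - 8/3 = 11856 - 8/3 = 35560/3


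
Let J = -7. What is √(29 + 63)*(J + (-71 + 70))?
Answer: -16*√23 ≈ -76.733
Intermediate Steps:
√(29 + 63)*(J + (-71 + 70)) = √(29 + 63)*(-7 + (-71 + 70)) = √92*(-7 - 1) = (2*√23)*(-8) = -16*√23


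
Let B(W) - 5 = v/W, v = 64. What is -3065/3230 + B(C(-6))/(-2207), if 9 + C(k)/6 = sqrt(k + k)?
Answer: -42019079/44197382 + 64*I*sqrt(3)/615753 ≈ -0.95071 + 0.00018003*I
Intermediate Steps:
C(k) = -54 + 6*sqrt(2)*sqrt(k) (C(k) = -54 + 6*sqrt(k + k) = -54 + 6*sqrt(2*k) = -54 + 6*(sqrt(2)*sqrt(k)) = -54 + 6*sqrt(2)*sqrt(k))
B(W) = 5 + 64/W
-3065/3230 + B(C(-6))/(-2207) = -3065/3230 + (5 + 64/(-54 + 6*sqrt(2)*sqrt(-6)))/(-2207) = -3065*1/3230 + (5 + 64/(-54 + 6*sqrt(2)*(I*sqrt(6))))*(-1/2207) = -613/646 + (5 + 64/(-54 + 12*I*sqrt(3)))*(-1/2207) = -613/646 + (-5/2207 - 64/(2207*(-54 + 12*I*sqrt(3)))) = -1356121/1425722 - 64/(2207*(-54 + 12*I*sqrt(3)))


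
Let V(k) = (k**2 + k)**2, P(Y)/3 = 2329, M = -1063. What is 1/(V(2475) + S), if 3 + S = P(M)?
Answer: 1/37553609616984 ≈ 2.6629e-14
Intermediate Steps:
P(Y) = 6987 (P(Y) = 3*2329 = 6987)
V(k) = (k + k**2)**2
S = 6984 (S = -3 + 6987 = 6984)
1/(V(2475) + S) = 1/(2475**2*(1 + 2475)**2 + 6984) = 1/(6125625*2476**2 + 6984) = 1/(6125625*6130576 + 6984) = 1/(37553609610000 + 6984) = 1/37553609616984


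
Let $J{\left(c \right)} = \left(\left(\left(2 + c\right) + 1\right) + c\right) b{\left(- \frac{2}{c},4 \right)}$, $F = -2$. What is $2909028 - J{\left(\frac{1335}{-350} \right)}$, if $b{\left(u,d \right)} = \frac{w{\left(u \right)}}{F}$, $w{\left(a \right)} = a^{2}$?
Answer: $\frac{23042405748}{7921} \approx 2.909 \cdot 10^{6}$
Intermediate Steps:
$b{\left(u,d \right)} = - \frac{u^{2}}{2}$ ($b{\left(u,d \right)} = \frac{u^{2}}{-2} = u^{2} \left(- \frac{1}{2}\right) = - \frac{u^{2}}{2}$)
$J{\left(c \right)} = - \frac{2 \left(3 + 2 c\right)}{c^{2}}$ ($J{\left(c \right)} = \left(\left(\left(2 + c\right) + 1\right) + c\right) \left(- \frac{\left(- \frac{2}{c}\right)^{2}}{2}\right) = \left(\left(3 + c\right) + c\right) \left(- \frac{4 \frac{1}{c^{2}}}{2}\right) = \left(3 + 2 c\right) \left(- \frac{2}{c^{2}}\right) = - \frac{2 \left(3 + 2 c\right)}{c^{2}}$)
$2909028 - J{\left(\frac{1335}{-350} \right)} = 2909028 - \frac{2 \left(-3 - 2 \frac{1335}{-350}\right)}{\frac{71289}{4900}} = 2909028 - \frac{2 \left(-3 - 2 \cdot 1335 \left(- \frac{1}{350}\right)\right)}{\frac{71289}{4900}} = 2909028 - \frac{2 \left(-3 - - \frac{267}{35}\right)}{\frac{71289}{4900}} = 2909028 - 2 \cdot \frac{4900}{71289} \left(-3 + \frac{267}{35}\right) = 2909028 - 2 \cdot \frac{4900}{71289} \cdot \frac{162}{35} = 2909028 - \frac{5040}{7921} = \frac{23042405748}{7921}$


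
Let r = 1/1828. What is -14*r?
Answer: -7/914 ≈ -0.0076586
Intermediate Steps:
r = 1/1828 ≈ 0.00054705
-14*r = -14*1/1828 = -7/914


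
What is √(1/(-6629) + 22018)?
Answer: √967551080909/6629 ≈ 148.38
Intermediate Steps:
√(1/(-6629) + 22018) = √(-1/6629 + 22018) = √(145957321/6629) = √967551080909/6629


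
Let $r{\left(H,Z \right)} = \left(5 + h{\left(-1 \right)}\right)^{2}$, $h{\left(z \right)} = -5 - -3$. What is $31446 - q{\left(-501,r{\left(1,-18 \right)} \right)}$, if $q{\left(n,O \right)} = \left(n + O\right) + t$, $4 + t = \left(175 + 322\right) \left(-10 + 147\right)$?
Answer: $-36147$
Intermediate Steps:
$h{\left(z \right)} = -2$ ($h{\left(z \right)} = -5 + 3 = -2$)
$t = 68085$ ($t = -4 + \left(175 + 322\right) \left(-10 + 147\right) = -4 + 497 \cdot 137 = -4 + 68089 = 68085$)
$r{\left(H,Z \right)} = 9$ ($r{\left(H,Z \right)} = \left(5 - 2\right)^{2} = 3^{2} = 9$)
$q{\left(n,O \right)} = 68085 + O + n$ ($q{\left(n,O \right)} = \left(n + O\right) + 68085 = \left(O + n\right) + 68085 = 68085 + O + n$)
$31446 - q{\left(-501,r{\left(1,-18 \right)} \right)} = 31446 - \left(68085 + 9 - 501\right) = 31446 - 67593 = -36147$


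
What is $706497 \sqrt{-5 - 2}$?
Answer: $706497 i \sqrt{7} \approx 1.8692 \cdot 10^{6} i$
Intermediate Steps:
$706497 \sqrt{-5 - 2} = 706497 \sqrt{-7} = 706497 i \sqrt{7}$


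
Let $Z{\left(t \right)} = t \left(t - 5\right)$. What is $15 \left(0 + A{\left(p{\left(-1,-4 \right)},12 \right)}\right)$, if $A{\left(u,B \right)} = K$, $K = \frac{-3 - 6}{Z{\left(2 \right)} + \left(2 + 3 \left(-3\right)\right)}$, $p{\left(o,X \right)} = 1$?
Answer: $\frac{135}{13} \approx 10.385$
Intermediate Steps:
$Z{\left(t \right)} = t \left(-5 + t\right)$
$K = \frac{9}{13}$ ($K = \frac{-3 - 6}{2 \left(-5 + 2\right) + \left(2 + 3 \left(-3\right)\right)} = - \frac{9}{2 \left(-3\right) + \left(2 - 9\right)} = - \frac{9}{-6 - 7} = - \frac{9}{-13} = \left(-9\right) \left(- \frac{1}{13}\right) = \frac{9}{13} \approx 0.69231$)
$A{\left(u,B \right)} = \frac{9}{13}$
$15 \left(0 + A{\left(p{\left(-1,-4 \right)},12 \right)}\right) = 15 \left(0 + \frac{9}{13}\right) = 15 \cdot \frac{9}{13} = \frac{135}{13}$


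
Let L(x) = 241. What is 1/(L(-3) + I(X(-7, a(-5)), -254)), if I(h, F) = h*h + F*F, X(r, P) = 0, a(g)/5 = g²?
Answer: 1/64757 ≈ 1.5442e-5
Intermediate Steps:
a(g) = 5*g²
I(h, F) = F² + h² (I(h, F) = h² + F² = F² + h²)
1/(L(-3) + I(X(-7, a(-5)), -254)) = 1/(241 + ((-254)² + 0²)) = 1/(241 + (64516 + 0)) = 1/(241 + 64516) = 1/64757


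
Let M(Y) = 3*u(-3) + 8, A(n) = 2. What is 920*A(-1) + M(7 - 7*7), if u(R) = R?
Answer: 1839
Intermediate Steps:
M(Y) = -1 (M(Y) = 3*(-3) + 8 = -9 + 8 = -1)
920*A(-1) + M(7 - 7*7) = 920*2 - 1 = 1840 - 1 = 1839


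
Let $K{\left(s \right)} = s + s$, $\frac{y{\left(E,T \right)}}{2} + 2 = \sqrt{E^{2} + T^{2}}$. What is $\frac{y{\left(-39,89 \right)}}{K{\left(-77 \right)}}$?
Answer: $\frac{2}{77} - \frac{\sqrt{9442}}{77} \approx -1.236$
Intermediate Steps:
$y{\left(E,T \right)} = -4 + 2 \sqrt{E^{2} + T^{2}}$
$K{\left(s \right)} = 2 s$
$\frac{y{\left(-39,89 \right)}}{K{\left(-77 \right)}} = \frac{-4 + 2 \sqrt{\left(-39\right)^{2} + 89^{2}}}{2 \left(-77\right)} = \frac{-4 + 2 \sqrt{1521 + 7921}}{-154} = \left(-4 + 2 \sqrt{9442}\right) \left(- \frac{1}{154}\right) = \frac{2}{77} - \frac{\sqrt{9442}}{77}$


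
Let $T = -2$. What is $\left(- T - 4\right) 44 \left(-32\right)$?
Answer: $2816$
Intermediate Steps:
$\left(- T - 4\right) 44 \left(-32\right) = \left(\left(-1\right) \left(-2\right) - 4\right) 44 \left(-32\right) = \left(2 - 4\right) 44 \left(-32\right) = \left(-2\right) 44 \left(-32\right) = \left(-88\right) \left(-32\right) = 2816$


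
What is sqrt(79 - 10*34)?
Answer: 3*I*sqrt(29) ≈ 16.155*I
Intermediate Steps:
sqrt(79 - 10*34) = sqrt(79 - 340) = sqrt(-261) = 3*I*sqrt(29)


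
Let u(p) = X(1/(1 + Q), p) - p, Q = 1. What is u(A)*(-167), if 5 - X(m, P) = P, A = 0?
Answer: -835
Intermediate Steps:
X(m, P) = 5 - P
u(p) = 5 - 2*p (u(p) = (5 - p) - p = 5 - 2*p)
u(A)*(-167) = (5 - 2*0)*(-167) = (5 + 0)*(-167) = 5*(-167) = -835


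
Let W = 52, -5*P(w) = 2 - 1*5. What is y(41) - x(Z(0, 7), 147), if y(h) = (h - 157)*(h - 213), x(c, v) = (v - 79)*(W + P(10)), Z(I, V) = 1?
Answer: 81876/5 ≈ 16375.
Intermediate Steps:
P(w) = ⅗ (P(w) = -(2 - 1*5)/5 = -(2 - 5)/5 = -⅕*(-3) = ⅗)
x(c, v) = -20777/5 + 263*v/5 (x(c, v) = (v - 79)*(52 + ⅗) = (-79 + v)*(263/5) = -20777/5 + 263*v/5)
y(h) = (-213 + h)*(-157 + h) (y(h) = (-157 + h)*(-213 + h) = (-213 + h)*(-157 + h))
y(41) - x(Z(0, 7), 147) = (33441 + 41² - 370*41) - (-20777/5 + (263/5)*147) = (33441 + 1681 - 15170) - (-20777/5 + 38661/5) = 19952 - 1*17884/5 = 19952 - 17884/5 = 81876/5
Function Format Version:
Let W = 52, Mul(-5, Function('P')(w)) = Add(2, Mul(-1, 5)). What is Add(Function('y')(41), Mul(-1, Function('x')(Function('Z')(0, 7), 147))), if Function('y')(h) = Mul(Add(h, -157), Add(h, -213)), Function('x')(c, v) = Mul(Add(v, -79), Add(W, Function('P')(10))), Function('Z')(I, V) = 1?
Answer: Rational(81876, 5) ≈ 16375.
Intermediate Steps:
Function('P')(w) = Rational(3, 5) (Function('P')(w) = Mul(Rational(-1, 5), Add(2, Mul(-1, 5))) = Mul(Rational(-1, 5), Add(2, -5)) = Mul(Rational(-1, 5), -3) = Rational(3, 5))
Function('x')(c, v) = Add(Rational(-20777, 5), Mul(Rational(263, 5), v)) (Function('x')(c, v) = Mul(Add(v, -79), Add(52, Rational(3, 5))) = Mul(Add(-79, v), Rational(263, 5)) = Add(Rational(-20777, 5), Mul(Rational(263, 5), v)))
Function('y')(h) = Mul(Add(-213, h), Add(-157, h)) (Function('y')(h) = Mul(Add(-157, h), Add(-213, h)) = Mul(Add(-213, h), Add(-157, h)))
Add(Function('y')(41), Mul(-1, Function('x')(Function('Z')(0, 7), 147))) = Add(Add(33441, Pow(41, 2), Mul(-370, 41)), Mul(-1, Add(Rational(-20777, 5), Mul(Rational(263, 5), 147)))) = Add(Add(33441, 1681, -15170), Mul(-1, Add(Rational(-20777, 5), Rational(38661, 5)))) = Add(19952, Mul(-1, Rational(17884, 5))) = Add(19952, Rational(-17884, 5)) = Rational(81876, 5)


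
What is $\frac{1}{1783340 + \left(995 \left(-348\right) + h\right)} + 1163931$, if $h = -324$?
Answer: $\frac{1672284847837}{1436756} \approx 1.1639 \cdot 10^{6}$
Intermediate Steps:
$\frac{1}{1783340 + \left(995 \left(-348\right) + h\right)} + 1163931 = \frac{1}{1783340 + \left(995 \left(-348\right) - 324\right)} + 1163931 = \frac{1}{1783340 - 346584} + 1163931 = \frac{1}{1436756} + 1163931 = \frac{1672284847837}{1436756}$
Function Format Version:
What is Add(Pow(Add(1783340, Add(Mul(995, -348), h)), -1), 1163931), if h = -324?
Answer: Rational(1672284847837, 1436756) ≈ 1.1639e+6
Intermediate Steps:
Add(Pow(Add(1783340, Add(Mul(995, -348), h)), -1), 1163931) = Add(Pow(Add(1783340, Add(Mul(995, -348), -324)), -1), 1163931) = Add(Pow(Add(1783340, Add(-346260, -324)), -1), 1163931) = Add(Pow(Add(1783340, -346584), -1), 1163931) = Add(Pow(1436756, -1), 1163931) = Add(Rational(1, 1436756), 1163931) = Rational(1672284847837, 1436756)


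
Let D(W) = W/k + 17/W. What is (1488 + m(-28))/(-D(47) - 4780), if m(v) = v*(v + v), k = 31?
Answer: -1113148/1741799 ≈ -0.63908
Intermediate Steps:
D(W) = 17/W + W/31 (D(W) = W/31 + 17/W = 17/W + W/31)
m(v) = 2*v² (m(v) = v*(2*v) = 2*v²)
(1488 + m(-28))/(-D(47) - 4780) = (1488 + 2*(-28)²)/(-(17/47 + (1/31)*47) - 4780) = (1488 + 2*784)/(-(17*(1/47) + 47/31) - 4780) = (1488 + 1568)/(-(17/47 + 47/31) - 4780) = 3056/(-1*2736/1457 - 4780) = 3056/(-2736/1457 - 4780) = 3056/(-6967196/1457) = 3056*(-1457/6967196) = -1113148/1741799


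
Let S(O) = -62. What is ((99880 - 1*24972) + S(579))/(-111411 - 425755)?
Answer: -37423/268583 ≈ -0.13933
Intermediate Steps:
((99880 - 1*24972) + S(579))/(-111411 - 425755) = ((99880 - 1*24972) - 62)/(-111411 - 425755) = ((99880 - 24972) - 62)/(-537166) = (74908 - 62)*(-1/537166) = 74846*(-1/537166) = -37423/268583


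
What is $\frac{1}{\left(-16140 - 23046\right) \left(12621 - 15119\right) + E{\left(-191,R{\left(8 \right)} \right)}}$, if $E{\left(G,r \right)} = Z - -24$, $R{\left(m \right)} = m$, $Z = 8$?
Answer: $\frac{1}{97886660} \approx 1.0216 \cdot 10^{-8}$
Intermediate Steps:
$E{\left(G,r \right)} = 32$ ($E{\left(G,r \right)} = 8 - -24 = 8 + 24 = 32$)
$\frac{1}{\left(-16140 - 23046\right) \left(12621 - 15119\right) + E{\left(-191,R{\left(8 \right)} \right)}} = \frac{1}{\left(-16140 - 23046\right) \left(12621 - 15119\right) + 32} = \frac{1}{\left(-39186\right) \left(-2498\right) + 32} = \frac{1}{97886628 + 32} = \frac{1}{97886660}$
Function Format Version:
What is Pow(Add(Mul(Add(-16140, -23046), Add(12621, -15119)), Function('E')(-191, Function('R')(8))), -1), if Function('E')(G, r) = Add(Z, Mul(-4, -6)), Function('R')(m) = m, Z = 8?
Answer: Rational(1, 97886660) ≈ 1.0216e-8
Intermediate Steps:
Function('E')(G, r) = 32 (Function('E')(G, r) = Add(8, Mul(-4, -6)) = Add(8, 24) = 32)
Pow(Add(Mul(Add(-16140, -23046), Add(12621, -15119)), Function('E')(-191, Function('R')(8))), -1) = Pow(Add(Mul(Add(-16140, -23046), Add(12621, -15119)), 32), -1) = Pow(Add(Mul(-39186, -2498), 32), -1) = Pow(Add(97886628, 32), -1) = Pow(97886660, -1) = Rational(1, 97886660)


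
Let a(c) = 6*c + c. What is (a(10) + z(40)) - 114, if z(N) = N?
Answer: -4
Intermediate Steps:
a(c) = 7*c
(a(10) + z(40)) - 114 = (7*10 + 40) - 114 = (70 + 40) - 114 = 110 - 114 = -4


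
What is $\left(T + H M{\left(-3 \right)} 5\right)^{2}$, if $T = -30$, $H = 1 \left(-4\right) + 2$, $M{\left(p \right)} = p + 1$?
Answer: $100$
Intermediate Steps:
$M{\left(p \right)} = 1 + p$
$H = -2$ ($H = -4 + 2 = -2$)
$\left(T + H M{\left(-3 \right)} 5\right)^{2} = \left(-30 + - 2 \left(1 - 3\right) 5\right)^{2} = \left(-30 + \left(-2\right) \left(-2\right) 5\right)^{2} = \left(-30 + 4 \cdot 5\right)^{2} = \left(-30 + 20\right)^{2} = \left(-10\right)^{2} = 100$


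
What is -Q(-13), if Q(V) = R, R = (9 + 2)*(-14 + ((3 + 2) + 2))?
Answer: 77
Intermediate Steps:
R = -77 (R = 11*(-14 + (5 + 2)) = 11*(-14 + 7) = 11*(-7) = -77)
Q(V) = -77
-Q(-13) = -1*(-77) = 77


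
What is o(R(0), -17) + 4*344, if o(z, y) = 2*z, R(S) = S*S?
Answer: 1376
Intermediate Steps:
R(S) = S²
o(R(0), -17) + 4*344 = 2*0² + 4*344 = 2*0 + 1376 = 0 + 1376 = 1376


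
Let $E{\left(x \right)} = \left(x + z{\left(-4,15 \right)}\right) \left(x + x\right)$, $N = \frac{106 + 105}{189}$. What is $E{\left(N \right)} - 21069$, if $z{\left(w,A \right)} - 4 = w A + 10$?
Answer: $- \frac{756185575}{35721} \approx -21169.0$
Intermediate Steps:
$N = \frac{211}{189}$ ($N = 211 \cdot \frac{1}{189} = \frac{211}{189} \approx 1.1164$)
$z{\left(w,A \right)} = 14 + A w$ ($z{\left(w,A \right)} = 4 + \left(w A + 10\right) = 4 + \left(A w + 10\right) = 4 + \left(10 + A w\right) = 14 + A w$)
$E{\left(x \right)} = 2 x \left(-46 + x\right)$ ($E{\left(x \right)} = \left(x + \left(14 + 15 \left(-4\right)\right)\right) \left(x + x\right) = \left(x + \left(14 - 60\right)\right) 2 x = \left(x - 46\right) 2 x = \left(-46 + x\right) 2 x = 2 x \left(-46 + x\right)$)
$E{\left(N \right)} - 21069 = 2 \cdot \frac{211}{189} \left(-46 + \frac{211}{189}\right) - 21069 = 2 \cdot \frac{211}{189} \left(- \frac{8483}{189}\right) - 21069 = - \frac{3579826}{35721} - 21069 = - \frac{756185575}{35721}$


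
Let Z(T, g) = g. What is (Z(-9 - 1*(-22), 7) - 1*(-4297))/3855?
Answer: 4304/3855 ≈ 1.1165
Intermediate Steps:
(Z(-9 - 1*(-22), 7) - 1*(-4297))/3855 = (7 - 1*(-4297))/3855 = (7 + 4297)*(1/3855) = 4304*(1/3855) = 4304/3855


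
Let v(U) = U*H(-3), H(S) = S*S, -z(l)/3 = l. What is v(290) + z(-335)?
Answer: 3615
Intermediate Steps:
z(l) = -3*l
H(S) = S²
v(U) = 9*U (v(U) = U*(-3)² = U*9 = 9*U)
v(290) + z(-335) = 9*290 - 3*(-335) = 2610 + 1005 = 3615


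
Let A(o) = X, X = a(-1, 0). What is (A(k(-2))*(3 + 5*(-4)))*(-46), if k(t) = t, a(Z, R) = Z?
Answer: -782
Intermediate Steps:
X = -1
A(o) = -1
(A(k(-2))*(3 + 5*(-4)))*(-46) = -(3 + 5*(-4))*(-46) = -(3 - 20)*(-46) = -1*(-17)*(-46) = 17*(-46) = -782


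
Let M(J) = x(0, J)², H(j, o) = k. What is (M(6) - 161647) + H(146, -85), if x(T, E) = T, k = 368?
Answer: -161279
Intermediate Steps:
H(j, o) = 368
M(J) = 0 (M(J) = 0² = 0)
(M(6) - 161647) + H(146, -85) = (0 - 161647) + 368 = -161647 + 368 = -161279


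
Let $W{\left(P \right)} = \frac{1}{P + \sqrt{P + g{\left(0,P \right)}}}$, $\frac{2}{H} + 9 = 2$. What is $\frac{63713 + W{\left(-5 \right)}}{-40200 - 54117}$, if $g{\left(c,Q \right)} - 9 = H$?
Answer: $- \frac{9493202}{14053233} + \frac{\sqrt{182}}{14053233} \approx -0.67552$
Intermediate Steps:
$H = - \frac{2}{7}$ ($H = \frac{2}{-9 + 2} = \frac{2}{-7} = 2 \left(- \frac{1}{7}\right) = - \frac{2}{7} \approx -0.28571$)
$g{\left(c,Q \right)} = \frac{61}{7}$ ($g{\left(c,Q \right)} = 9 - \frac{2}{7} = \frac{61}{7}$)
$W{\left(P \right)} = \frac{1}{P + \sqrt{\frac{61}{7} + P}}$ ($W{\left(P \right)} = \frac{1}{P + \sqrt{P + \frac{61}{7}}} = \frac{1}{P + \sqrt{\frac{61}{7} + P}}$)
$\frac{63713 + W{\left(-5 \right)}}{-40200 - 54117} = \frac{63713 + \frac{7}{7 \left(-5\right) + \sqrt{7} \sqrt{61 + 7 \left(-5\right)}}}{-40200 - 54117} = \frac{63713 + \frac{7}{-35 + \sqrt{7} \sqrt{61 - 35}}}{-94317} = \left(63713 + \frac{7}{-35 + \sqrt{7} \sqrt{26}}\right) \left(- \frac{1}{94317}\right) = \left(63713 + \frac{7}{-35 + \sqrt{182}}\right) \left(- \frac{1}{94317}\right) = - \frac{63713}{94317} - \frac{7}{94317 \left(-35 + \sqrt{182}\right)}$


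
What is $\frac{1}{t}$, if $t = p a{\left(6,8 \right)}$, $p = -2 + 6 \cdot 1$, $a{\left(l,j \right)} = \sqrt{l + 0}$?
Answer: $\frac{\sqrt{6}}{24} \approx 0.10206$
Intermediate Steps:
$a{\left(l,j \right)} = \sqrt{l}$
$p = 4$ ($p = -2 + 6 = 4$)
$t = 4 \sqrt{6} \approx 9.798$
$\frac{1}{t} = \frac{1}{4 \sqrt{6}} = \frac{\sqrt{6}}{24}$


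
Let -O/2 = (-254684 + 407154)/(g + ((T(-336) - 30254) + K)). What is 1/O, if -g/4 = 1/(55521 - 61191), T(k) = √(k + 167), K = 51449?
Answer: -60087827/864504900 - 13*I/304940 ≈ -0.069505 - 4.2631e-5*I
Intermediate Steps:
T(k) = √(167 + k)
g = 2/2835 (g = -4/(55521 - 61191) = -4/(-5670) = -4*(-1/5670) = 2/2835 ≈ 0.00070547)
O = -1225435695750*(60087827/2835 - 13*I)/1805274155936477 (O = -2*(-254684 + 407154)/(2/2835 + ((√(167 - 336) - 30254) + 51449)) = -304940/(2/2835 + ((√(-169) - 30254) + 51449)) = -304940/(2/2835 + ((13*I - 30254) + 51449)) = -304940/(2/2835 + ((-30254 + 13*I) + 51449)) = -304940/(2/2835 + (21195 + 13*I)) = -304940/(60087827/2835 + 13*I) = -304940*8037225*(60087827/2835 - 13*I)/3610548311872954 = -1225435695750*(60087827/2835 - 13*I)/1805274155936477 ≈ -14.387 + 0.0088245*I)
1/O = 1/(-25973110435926150/1805274155936477 + 15930664044750*I/1805274155936477) = 1805274155936477*(-25973110435926150/1805274155936477 - 15930664044750*I/1805274155936477)/373684361062005000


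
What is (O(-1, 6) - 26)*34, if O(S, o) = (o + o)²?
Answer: 4012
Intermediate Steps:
O(S, o) = 4*o² (O(S, o) = (2*o)² = 4*o²)
(O(-1, 6) - 26)*34 = (4*6² - 26)*34 = (4*36 - 26)*34 = (144 - 26)*34 = 118*34 = 4012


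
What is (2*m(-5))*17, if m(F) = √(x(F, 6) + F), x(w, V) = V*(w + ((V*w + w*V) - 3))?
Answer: 34*I*√413 ≈ 690.96*I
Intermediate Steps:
x(w, V) = V*(-3 + w + 2*V*w) (x(w, V) = V*(w + ((V*w + V*w) - 3)) = V*(w + (2*V*w - 3)) = V*(w + (-3 + 2*V*w)) = V*(-3 + w + 2*V*w))
m(F) = √(-18 + 79*F) (m(F) = √(6*(-3 + F + 2*6*F) + F) = √(6*(-3 + F + 12*F) + F) = √(6*(-3 + 13*F) + F) = √((-18 + 78*F) + F) = √(-18 + 79*F))
(2*m(-5))*17 = (2*√(-18 + 79*(-5)))*17 = (2*√(-18 - 395))*17 = (2*√(-413))*17 = (2*(I*√413))*17 = (2*I*√413)*17 = 34*I*√413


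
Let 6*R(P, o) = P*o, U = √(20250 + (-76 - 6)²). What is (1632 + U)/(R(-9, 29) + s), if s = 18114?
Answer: 1088/12047 + 2*√26974/36141 ≈ 0.099402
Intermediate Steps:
U = √26974 (U = √(20250 + (-82)²) = √(20250 + 6724) = √26974 ≈ 164.24)
R(P, o) = P*o/6 (R(P, o) = (P*o)/6 = P*o/6)
(1632 + U)/(R(-9, 29) + s) = (1632 + √26974)/((⅙)*(-9)*29 + 18114) = (1632 + √26974)/(-87/2 + 18114) = (1632 + √26974)/(36141/2) = (1632 + √26974)*(2/36141) = 1088/12047 + 2*√26974/36141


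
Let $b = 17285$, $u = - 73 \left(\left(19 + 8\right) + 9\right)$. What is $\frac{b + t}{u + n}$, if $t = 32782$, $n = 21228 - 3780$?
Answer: $\frac{16689}{4940} \approx 3.3783$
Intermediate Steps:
$n = 17448$ ($n = 21228 - 3780 = 17448$)
$u = -2628$ ($u = - 73 \left(27 + 9\right) = \left(-73\right) 36 = -2628$)
$\frac{b + t}{u + n} = \frac{17285 + 32782}{-2628 + 17448} = \frac{50067}{14820} = 50067 \cdot \frac{1}{14820} = \frac{16689}{4940}$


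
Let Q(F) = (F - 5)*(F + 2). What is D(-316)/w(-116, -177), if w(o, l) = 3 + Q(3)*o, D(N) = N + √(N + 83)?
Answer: -316/1163 + I*√233/1163 ≈ -0.27171 + 0.013125*I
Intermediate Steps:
Q(F) = (-5 + F)*(2 + F)
D(N) = N + √(83 + N)
w(o, l) = 3 - 10*o (w(o, l) = 3 + (-10 + 3² - 3*3)*o = 3 + (-10 + 9 - 9)*o = 3 - 10*o)
D(-316)/w(-116, -177) = (-316 + √(83 - 316))/(3 - 10*(-116)) = (-316 + √(-233))/(3 + 1160) = (-316 + I*√233)/1163 = (-316 + I*√233)*(1/1163) = -316/1163 + I*√233/1163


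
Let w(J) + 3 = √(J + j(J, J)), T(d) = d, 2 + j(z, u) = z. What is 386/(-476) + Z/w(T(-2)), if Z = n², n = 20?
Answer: -19233/238 - 80*I*√6/3 ≈ -80.811 - 65.32*I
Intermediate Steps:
j(z, u) = -2 + z
Z = 400 (Z = 20² = 400)
w(J) = -3 + √(-2 + 2*J) (w(J) = -3 + √(J + (-2 + J)) = -3 + √(-2 + 2*J))
386/(-476) + Z/w(T(-2)) = 386/(-476) + 400/(-3 + √(-2 + 2*(-2))) = 386*(-1/476) + 400/(-3 + √(-2 - 4)) = -193/238 + 400/(-3 + √(-6)) = -193/238 + 400/(-3 + I*√6)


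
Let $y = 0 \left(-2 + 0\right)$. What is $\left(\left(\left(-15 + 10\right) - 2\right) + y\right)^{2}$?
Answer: $49$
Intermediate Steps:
$y = 0$ ($y = 0 \left(-2\right) = 0$)
$\left(\left(\left(-15 + 10\right) - 2\right) + y\right)^{2} = \left(\left(\left(-15 + 10\right) - 2\right) + 0\right)^{2} = \left(\left(-5 - 2\right) + 0\right)^{2} = \left(-7 + 0\right)^{2} = \left(-7\right)^{2} = 49$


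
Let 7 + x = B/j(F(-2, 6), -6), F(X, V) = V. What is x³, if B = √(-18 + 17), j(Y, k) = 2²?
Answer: -5467/16 + 2351*I/64 ≈ -341.69 + 36.734*I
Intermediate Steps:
j(Y, k) = 4
B = I (B = √(-1) = I ≈ 1.0*I)
x = -7 + I/4 ≈ -7.0 + 0.25*I
x³ = (-7 + I/4)³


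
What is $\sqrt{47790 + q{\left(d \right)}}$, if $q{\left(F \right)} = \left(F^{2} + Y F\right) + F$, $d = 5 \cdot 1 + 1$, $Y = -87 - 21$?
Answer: $4 \sqrt{2949} \approx 217.22$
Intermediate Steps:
$Y = -108$ ($Y = -87 - 21 = -108$)
$d = 6$ ($d = 5 + 1 = 6$)
$q{\left(F \right)} = F^{2} - 107 F$ ($q{\left(F \right)} = \left(F^{2} - 108 F\right) + F = F^{2} - 107 F$)
$\sqrt{47790 + q{\left(d \right)}} = \sqrt{47790 + 6 \left(-107 + 6\right)} = \sqrt{47790 + 6 \left(-101\right)} = \sqrt{47790 - 606} = \sqrt{47184} = 4 \sqrt{2949}$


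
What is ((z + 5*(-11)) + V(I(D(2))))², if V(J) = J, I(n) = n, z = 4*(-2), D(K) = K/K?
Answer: 3844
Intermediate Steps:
D(K) = 1
z = -8
((z + 5*(-11)) + V(I(D(2))))² = ((-8 + 5*(-11)) + 1)² = ((-8 - 55) + 1)² = (-63 + 1)² = (-62)² = 3844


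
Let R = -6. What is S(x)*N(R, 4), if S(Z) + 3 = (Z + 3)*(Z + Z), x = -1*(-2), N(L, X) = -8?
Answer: -136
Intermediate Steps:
x = 2
S(Z) = -3 + 2*Z*(3 + Z) (S(Z) = -3 + (Z + 3)*(Z + Z) = -3 + (3 + Z)*(2*Z) = -3 + 2*Z*(3 + Z))
S(x)*N(R, 4) = (-3 + 2*2**2 + 6*2)*(-8) = (-3 + 2*4 + 12)*(-8) = (-3 + 8 + 12)*(-8) = 17*(-8) = -136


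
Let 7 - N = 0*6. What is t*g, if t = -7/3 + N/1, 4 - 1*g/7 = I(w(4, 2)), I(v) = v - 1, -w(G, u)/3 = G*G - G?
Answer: 4018/3 ≈ 1339.3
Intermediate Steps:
w(G, u) = -3*G² + 3*G (w(G, u) = -3*(G*G - G) = -3*(G² - G) = -3*G² + 3*G)
I(v) = -1 + v
N = 7 (N = 7 - 0*6 = 7 - 1*0 = 7 + 0 = 7)
g = 287 (g = 28 - 7*(-1 + 3*4*(1 - 1*4)) = 28 - 7*(-1 + 3*4*(1 - 4)) = 28 - 7*(-1 + 3*4*(-3)) = 28 - 7*(-1 - 36) = 28 - 7*(-37) = 28 + 259 = 287)
t = 14/3 (t = -7/3 + 7/1 = -7*⅓ + 7*1 = -7/3 + 7 = 14/3 ≈ 4.6667)
t*g = (14/3)*287 = 4018/3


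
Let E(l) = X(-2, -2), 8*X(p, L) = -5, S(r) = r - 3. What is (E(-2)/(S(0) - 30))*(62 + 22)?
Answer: 35/22 ≈ 1.5909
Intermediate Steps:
S(r) = -3 + r
X(p, L) = -5/8 (X(p, L) = (⅛)*(-5) = -5/8)
E(l) = -5/8
(E(-2)/(S(0) - 30))*(62 + 22) = (-5/(8*((-3 + 0) - 30)))*(62 + 22) = -5/(8*(-3 - 30))*84 = -5/8/(-33)*84 = -5/8*(-1/33)*84 = (5/264)*84 = 35/22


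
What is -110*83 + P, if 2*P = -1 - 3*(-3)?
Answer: -9126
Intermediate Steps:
P = 4 (P = (-1 - 3*(-3))/2 = (-1 + 9)/2 = (½)*8 = 4)
-110*83 + P = -110*83 + 4 = -9130 + 4 = -9126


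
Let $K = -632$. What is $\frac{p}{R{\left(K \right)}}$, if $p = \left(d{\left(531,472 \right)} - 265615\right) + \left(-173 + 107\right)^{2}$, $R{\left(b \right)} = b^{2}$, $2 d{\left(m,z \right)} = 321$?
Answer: $- \frac{522197}{798848} \approx -0.65369$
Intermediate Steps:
$d{\left(m,z \right)} = \frac{321}{2}$ ($d{\left(m,z \right)} = \frac{1}{2} \cdot 321 = \frac{321}{2}$)
$p = - \frac{522197}{2}$ ($p = \left(\frac{321}{2} - 265615\right) + \left(-173 + 107\right)^{2} = - \frac{530909}{2} + \left(-66\right)^{2} = - \frac{530909}{2} + 4356 = - \frac{522197}{2} \approx -2.611 \cdot 10^{5}$)
$\frac{p}{R{\left(K \right)}} = - \frac{522197}{2 \left(-632\right)^{2}} = - \frac{522197}{2 \cdot 399424} = \left(- \frac{522197}{2}\right) \frac{1}{399424} = - \frac{522197}{798848}$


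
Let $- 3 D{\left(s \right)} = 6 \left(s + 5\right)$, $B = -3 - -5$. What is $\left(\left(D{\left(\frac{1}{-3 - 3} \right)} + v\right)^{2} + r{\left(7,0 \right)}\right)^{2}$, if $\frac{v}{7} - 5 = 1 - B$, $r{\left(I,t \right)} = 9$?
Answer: $\frac{9647236}{81} \approx 1.191 \cdot 10^{5}$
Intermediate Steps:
$B = 2$ ($B = -3 + 5 = 2$)
$D{\left(s \right)} = -10 - 2 s$ ($D{\left(s \right)} = - \frac{6 \left(s + 5\right)}{3} = - \frac{6 \left(5 + s\right)}{3} = - \frac{30 + 6 s}{3} = -10 - 2 s$)
$v = 28$ ($v = 35 + 7 \left(1 - 2\right) = 35 + 7 \left(-1\right) = 35 - 7 = 28$)
$\left(\left(D{\left(\frac{1}{-3 - 3} \right)} + v\right)^{2} + r{\left(7,0 \right)}\right)^{2} = \left(\left(\left(-10 - \frac{2}{-3 - 3}\right) + 28\right)^{2} + 9\right)^{2} = \left(\left(\left(-10 - \frac{2}{-6}\right) + 28\right)^{2} + 9\right)^{2} = \left(\left(\left(-10 - - \frac{1}{3}\right) + 28\right)^{2} + 9\right)^{2} = \left(\left(\left(-10 + \frac{1}{3}\right) + 28\right)^{2} + 9\right)^{2} = \left(\left(- \frac{29}{3} + 28\right)^{2} + 9\right)^{2} = \left(\left(\frac{55}{3}\right)^{2} + 9\right)^{2} = \left(\frac{3025}{9} + 9\right)^{2} = \left(\frac{3106}{9}\right)^{2} = \frac{9647236}{81}$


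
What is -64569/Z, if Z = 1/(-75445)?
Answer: 4871408205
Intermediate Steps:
Z = -1/75445 ≈ -1.3255e-5
-64569/Z = -64569/(-1/75445) = -64569*(-75445) = 4871408205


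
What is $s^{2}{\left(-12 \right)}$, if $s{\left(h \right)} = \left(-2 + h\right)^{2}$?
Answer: $38416$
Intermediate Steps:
$s^{2}{\left(-12 \right)} = \left(\left(-2 - 12\right)^{2}\right)^{2} = \left(\left(-14\right)^{2}\right)^{2} = 196^{2} = 38416$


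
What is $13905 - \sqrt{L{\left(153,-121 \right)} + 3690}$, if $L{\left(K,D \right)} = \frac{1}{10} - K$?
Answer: $13905 - \frac{\sqrt{353710}}{10} \approx 13846.0$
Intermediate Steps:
$L{\left(K,D \right)} = \frac{1}{10} - K$
$13905 - \sqrt{L{\left(153,-121 \right)} + 3690} = 13905 - \sqrt{\left(\frac{1}{10} - 153\right) + 3690} = 13905 - \sqrt{- \frac{1529}{10} + 3690} = 13905 - \sqrt{\frac{35371}{10}} = 13905 - \frac{\sqrt{353710}}{10}$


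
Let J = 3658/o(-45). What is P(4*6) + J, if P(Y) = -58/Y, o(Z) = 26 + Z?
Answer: -44447/228 ≈ -194.94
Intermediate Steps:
J = -3658/19 (J = 3658/(26 - 45) = 3658/(-19) = 3658*(-1/19) = -3658/19 ≈ -192.53)
P(4*6) + J = -58/(4*6) - 3658/19 = -58/24 - 3658/19 = -58*1/24 - 3658/19 = -29/12 - 3658/19 = -44447/228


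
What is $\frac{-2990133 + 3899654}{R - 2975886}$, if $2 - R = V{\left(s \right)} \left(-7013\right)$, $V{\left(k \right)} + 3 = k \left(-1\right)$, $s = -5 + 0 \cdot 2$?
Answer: $- \frac{909521}{2961858} \approx -0.30708$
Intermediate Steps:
$s = -5$ ($s = -5 + 0 = -5$)
$V{\left(k \right)} = -3 - k$ ($V{\left(k \right)} = -3 + k \left(-1\right) = -3 - k$)
$R = 14028$ ($R = 2 - \left(-3 - -5\right) \left(-7013\right) = 2 - \left(-3 + 5\right) \left(-7013\right) = 2 - 2 \left(-7013\right) = 2 - -14026 = 2 + 14026 = 14028$)
$\frac{-2990133 + 3899654}{R - 2975886} = \frac{-2990133 + 3899654}{14028 - 2975886} = \frac{909521}{-2961858} = 909521 \left(- \frac{1}{2961858}\right) = - \frac{909521}{2961858}$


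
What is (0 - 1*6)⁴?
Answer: 1296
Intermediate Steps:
(0 - 1*6)⁴ = (0 - 6)⁴ = (-6)⁴ = 1296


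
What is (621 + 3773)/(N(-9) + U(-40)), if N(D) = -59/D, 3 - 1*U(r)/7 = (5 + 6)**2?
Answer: -39546/7375 ≈ -5.3622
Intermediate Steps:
U(r) = -826 (U(r) = 21 - 7*(5 + 6)**2 = 21 - 7*11**2 = 21 - 7*121 = 21 - 847 = -826)
(621 + 3773)/(N(-9) + U(-40)) = (621 + 3773)/(-59/(-9) - 826) = 4394/(-59*(-1/9) - 826) = 4394/(59/9 - 826) = 4394/(-7375/9) = 4394*(-9/7375) = -39546/7375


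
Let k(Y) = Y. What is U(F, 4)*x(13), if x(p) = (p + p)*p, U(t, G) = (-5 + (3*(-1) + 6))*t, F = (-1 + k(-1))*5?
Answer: 6760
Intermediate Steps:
F = -10 (F = (-1 - 1)*5 = -2*5 = -10)
U(t, G) = -2*t (U(t, G) = (-5 + (-3 + 6))*t = (-5 + 3)*t = -2*t)
x(p) = 2*p² (x(p) = (2*p)*p = 2*p²)
U(F, 4)*x(13) = (-2*(-10))*(2*13²) = 20*(2*169) = 20*338 = 6760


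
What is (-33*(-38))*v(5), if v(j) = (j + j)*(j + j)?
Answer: 125400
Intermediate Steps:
v(j) = 4*j² (v(j) = (2*j)*(2*j) = 4*j²)
(-33*(-38))*v(5) = (-33*(-38))*(4*5²) = 1254*(4*25) = 1254*100 = 125400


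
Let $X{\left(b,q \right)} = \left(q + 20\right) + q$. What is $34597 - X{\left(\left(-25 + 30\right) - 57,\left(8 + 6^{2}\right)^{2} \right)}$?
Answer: $30705$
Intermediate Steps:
$X{\left(b,q \right)} = 20 + 2 q$ ($X{\left(b,q \right)} = \left(20 + q\right) + q = 20 + 2 q$)
$34597 - X{\left(\left(-25 + 30\right) - 57,\left(8 + 6^{2}\right)^{2} \right)} = 34597 - \left(20 + 2 \left(8 + 6^{2}\right)^{2}\right) = 34597 - \left(20 + 2 \left(8 + 36\right)^{2}\right) = 34597 - \left(20 + 2 \cdot 44^{2}\right) = 34597 - \left(20 + 2 \cdot 1936\right) = 34597 - \left(20 + 3872\right) = 34597 - 3892 = 30705$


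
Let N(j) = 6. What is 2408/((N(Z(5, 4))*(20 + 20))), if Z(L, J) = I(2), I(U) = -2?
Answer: 301/30 ≈ 10.033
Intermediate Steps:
Z(L, J) = -2
2408/((N(Z(5, 4))*(20 + 20))) = 2408/((6*(20 + 20))) = 2408/((6*40)) = 2408/240 = 2408*(1/240) = 301/30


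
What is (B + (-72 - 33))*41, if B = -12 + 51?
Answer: -2706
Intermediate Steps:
B = 39
(B + (-72 - 33))*41 = (39 + (-72 - 33))*41 = (39 - 105)*41 = -66*41 = -2706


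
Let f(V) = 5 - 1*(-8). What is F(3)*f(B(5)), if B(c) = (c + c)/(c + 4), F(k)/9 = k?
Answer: 351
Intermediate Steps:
F(k) = 9*k
B(c) = 2*c/(4 + c) (B(c) = (2*c)/(4 + c) = 2*c/(4 + c))
f(V) = 13 (f(V) = 5 + 8 = 13)
F(3)*f(B(5)) = (9*3)*13 = 27*13 = 351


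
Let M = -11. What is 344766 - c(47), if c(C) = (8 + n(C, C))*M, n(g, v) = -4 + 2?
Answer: 344832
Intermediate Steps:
n(g, v) = -2
c(C) = -66 (c(C) = (8 - 2)*(-11) = 6*(-11) = -66)
344766 - c(47) = 344766 - 1*(-66) = 344766 + 66 = 344832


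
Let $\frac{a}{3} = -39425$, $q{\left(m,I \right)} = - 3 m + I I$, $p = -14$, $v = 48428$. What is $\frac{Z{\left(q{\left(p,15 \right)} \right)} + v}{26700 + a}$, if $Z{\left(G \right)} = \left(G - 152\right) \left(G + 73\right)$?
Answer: $- \frac{29176}{30525} \approx -0.95581$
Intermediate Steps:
$q{\left(m,I \right)} = I^{2} - 3 m$ ($q{\left(m,I \right)} = - 3 m + I^{2} = I^{2} - 3 m$)
$a = -118275$ ($a = 3 \left(-39425\right) = -118275$)
$Z{\left(G \right)} = \left(-152 + G\right) \left(73 + G\right)$
$\frac{Z{\left(q{\left(p,15 \right)} \right)} + v}{26700 + a} = \frac{\left(-11096 + \left(15^{2} - -42\right)^{2} - 79 \left(15^{2} - -42\right)\right) + 48428}{26700 - 118275} = \frac{\left(-11096 + \left(225 + 42\right)^{2} - 79 \left(225 + 42\right)\right) + 48428}{-91575} = \left(\left(-11096 + 267^{2} - 21093\right) + 48428\right) \left(- \frac{1}{91575}\right) = \left(\left(-11096 + 71289 - 21093\right) + 48428\right) \left(- \frac{1}{91575}\right) = \left(39100 + 48428\right) \left(- \frac{1}{91575}\right) = 87528 \left(- \frac{1}{91575}\right) = - \frac{29176}{30525}$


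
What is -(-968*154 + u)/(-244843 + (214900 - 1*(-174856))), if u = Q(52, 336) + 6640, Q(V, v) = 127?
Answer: 142305/144913 ≈ 0.98200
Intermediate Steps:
u = 6767 (u = 127 + 6640 = 6767)
-(-968*154 + u)/(-244843 + (214900 - 1*(-174856))) = -(-968*154 + 6767)/(-244843 + (214900 - 1*(-174856))) = -(-149072 + 6767)/(-244843 + (214900 + 174856)) = -(-142305)/(-244843 + 389756) = -(-142305)/144913 = -1*(-142305/144913) = 142305/144913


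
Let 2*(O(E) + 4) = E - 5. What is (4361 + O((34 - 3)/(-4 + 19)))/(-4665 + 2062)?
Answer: -65333/39045 ≈ -1.6733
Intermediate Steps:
O(E) = -13/2 + E/2 (O(E) = -4 + (E - 5)/2 = -4 + (-5 + E)/2 = -4 + (-5/2 + E/2) = -13/2 + E/2)
(4361 + O((34 - 3)/(-4 + 19)))/(-4665 + 2062) = (4361 + (-13/2 + ((34 - 3)/(-4 + 19))/2))/(-4665 + 2062) = (4361 + (-13/2 + (31/15)/2))/(-2603) = (4361 + (-13/2 + (31*(1/15))/2))*(-1/2603) = (4361 + (-13/2 + (½)*(31/15)))*(-1/2603) = (4361 + (-13/2 + 31/30))*(-1/2603) = (4361 - 82/15)*(-1/2603) = (65333/15)*(-1/2603) = -65333/39045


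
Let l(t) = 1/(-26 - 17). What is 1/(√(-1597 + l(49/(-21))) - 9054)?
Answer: -194661/1762495030 - 2*I*√46139/881247515 ≈ -0.00011045 - 4.8749e-7*I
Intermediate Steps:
l(t) = -1/43 (l(t) = 1/(-43) = -1/43)
1/(√(-1597 + l(49/(-21))) - 9054) = 1/(√(-1597 - 1/43) - 9054) = 1/(√(-68672/43) - 9054) = 1/(8*I*√46139/43 - 9054) = 1/(-9054 + 8*I*√46139/43)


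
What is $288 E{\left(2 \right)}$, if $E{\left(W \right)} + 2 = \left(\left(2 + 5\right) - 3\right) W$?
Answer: $1728$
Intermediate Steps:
$E{\left(W \right)} = -2 + 4 W$ ($E{\left(W \right)} = -2 + \left(\left(2 + 5\right) - 3\right) W = -2 + \left(7 - 3\right) W = -2 + 4 W$)
$288 E{\left(2 \right)} = 288 \left(-2 + 4 \cdot 2\right) = 288 \left(-2 + 8\right) = 288 \cdot 6 = 1728$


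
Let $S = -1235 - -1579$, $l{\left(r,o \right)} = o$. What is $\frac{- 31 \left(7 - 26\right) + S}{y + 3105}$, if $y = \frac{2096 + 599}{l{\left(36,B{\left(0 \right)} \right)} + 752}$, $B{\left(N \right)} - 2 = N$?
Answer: $\frac{703482}{2343865} \approx 0.30014$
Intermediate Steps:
$B{\left(N \right)} = 2 + N$
$S = 344$ ($S = -1235 + 1579 = 344$)
$y = \frac{2695}{754}$ ($y = \frac{2096 + 599}{\left(2 + 0\right) + 752} = \frac{2695}{2 + 752} = \frac{2695}{754} \approx 3.5743$)
$\frac{- 31 \left(7 - 26\right) + S}{y + 3105} = \frac{- 31 \left(7 - 26\right) + 344}{\frac{2695}{754} + 3105} = \frac{\left(-31\right) \left(-19\right) + 344}{\frac{2343865}{754}} = \left(589 + 344\right) \frac{754}{2343865} = 933 \cdot \frac{754}{2343865} = \frac{703482}{2343865}$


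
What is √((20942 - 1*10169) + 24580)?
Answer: √35353 ≈ 188.02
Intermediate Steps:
√((20942 - 1*10169) + 24580) = √((20942 - 10169) + 24580) = √(10773 + 24580) = √35353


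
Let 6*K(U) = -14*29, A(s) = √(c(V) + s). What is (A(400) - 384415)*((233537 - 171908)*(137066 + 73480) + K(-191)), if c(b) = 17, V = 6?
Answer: -14964206545527085/3 + 38927218099*√417/3 ≈ -4.9878e+15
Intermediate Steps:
A(s) = √(17 + s)
K(U) = -203/3 (K(U) = (-14*29)/6 = (⅙)*(-406) = -203/3)
(A(400) - 384415)*((233537 - 171908)*(137066 + 73480) + K(-191)) = (√(17 + 400) - 384415)*((233537 - 171908)*(137066 + 73480) - 203/3) = (√417 - 384415)*(61629*210546 - 203/3) = (-384415 + √417)*(12975739434 - 203/3) = (-384415 + √417)*(38927218099/3) = -14964206545527085/3 + 38927218099*√417/3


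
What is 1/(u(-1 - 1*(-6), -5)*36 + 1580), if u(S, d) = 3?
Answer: 1/1688 ≈ 0.00059242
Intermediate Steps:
1/(u(-1 - 1*(-6), -5)*36 + 1580) = 1/(3*36 + 1580) = 1/(108 + 1580) = 1/1688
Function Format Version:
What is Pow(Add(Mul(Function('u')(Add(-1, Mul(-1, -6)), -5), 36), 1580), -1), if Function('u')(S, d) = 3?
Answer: Rational(1, 1688) ≈ 0.00059242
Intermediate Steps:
Pow(Add(Mul(Function('u')(Add(-1, Mul(-1, -6)), -5), 36), 1580), -1) = Pow(Add(Mul(3, 36), 1580), -1) = Pow(Add(108, 1580), -1) = Pow(1688, -1) = Rational(1, 1688)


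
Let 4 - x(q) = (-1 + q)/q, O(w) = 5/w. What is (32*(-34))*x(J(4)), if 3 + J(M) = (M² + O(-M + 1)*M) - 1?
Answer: -3468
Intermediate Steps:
J(M) = -4 + M² + 5*M/(1 - M) (J(M) = -3 + ((M² + (5/(-M + 1))*M) - 1) = -3 + ((M² + (5/(1 - M))*M) - 1) = -3 + ((M² + 5*M/(1 - M)) - 1) = -3 + (-1 + M² + 5*M/(1 - M)) = -4 + M² + 5*M/(1 - M))
x(q) = 4 - (-1 + q)/q
(32*(-34))*x(J(4)) = (32*(-34))*(3 + 1/((-5*4 + (-1 + 4)*(-4 + 4²))/(-1 + 4))) = -1088*(3 + 1/((-20 + 3*(-4 + 16))/3)) = -1088*(3 + 1/((-20 + 3*12)/3)) = -1088*(3 + 1/((-20 + 36)/3)) = -1088*(3 + 1/((⅓)*16)) = -1088*(3 + 1/(16/3)) = -1088*(3 + 3/16) = -1088*51/16 = -3468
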